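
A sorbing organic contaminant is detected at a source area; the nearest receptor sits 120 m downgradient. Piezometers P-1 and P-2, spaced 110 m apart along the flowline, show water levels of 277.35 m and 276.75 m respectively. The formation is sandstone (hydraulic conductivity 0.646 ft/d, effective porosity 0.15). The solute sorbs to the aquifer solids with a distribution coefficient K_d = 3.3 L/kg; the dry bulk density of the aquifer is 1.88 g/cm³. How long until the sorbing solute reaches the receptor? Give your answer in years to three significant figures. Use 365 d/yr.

1950 years

Hydraulic gradient i = (277.35 − 276.75) / 110 = 0.60 / 110 = 0.005455
K = 0.646 ft/d × 0.3048 = 0.1969 m/d
Darcy flux q = K·i = 0.1969 × 0.005455 = 0.001074 m/d
v_s = q/n_e = 0.001074/0.15 = 0.007160 m/d
Retardation R = 1 + ρ_b·K_d/n = 1 + 1.88×3.3/0.15 = 42.36
Contaminant velocity v_c = v/R = 0.007160/42.36 = 1.690e-4 m/d
t = L/v_c = 120/1.690e-4 = 709900 d
   = 709900/365 = 1950 yr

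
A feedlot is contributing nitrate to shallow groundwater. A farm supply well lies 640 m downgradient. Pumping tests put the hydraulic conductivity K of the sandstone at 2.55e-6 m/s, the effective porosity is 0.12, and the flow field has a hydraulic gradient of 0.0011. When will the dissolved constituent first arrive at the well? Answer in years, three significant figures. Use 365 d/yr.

K = 2.55e-6 m/s × 86400 s/d = 0.2203 m/d
Darcy flux q = K·i = 0.2203 × 0.0011 = 2.424e-4 m/d
Average linear velocity = 2.424e-4 / 0.12 = 0.002020 m/d
t = L / v = 640 / 0.002020 = 316900 d
   = 316900 / 365 = 868 yr

868 years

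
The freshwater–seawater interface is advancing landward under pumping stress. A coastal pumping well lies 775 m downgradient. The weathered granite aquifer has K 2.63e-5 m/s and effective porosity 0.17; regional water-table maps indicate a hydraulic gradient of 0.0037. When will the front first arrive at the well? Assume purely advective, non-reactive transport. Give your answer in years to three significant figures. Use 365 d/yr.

K = 2.63e-5 m/s × 86400 s/d = 2.272 m/d
q = Ki = 2.272 × 0.0037 = 0.008408 m/d
v_s = q/n_e = 0.008408/0.17 = 0.04946 m/d
t = L / v = 775 / 0.04946 = 15670 d
   = 15670 / 365 = 42.9 yr

42.9 years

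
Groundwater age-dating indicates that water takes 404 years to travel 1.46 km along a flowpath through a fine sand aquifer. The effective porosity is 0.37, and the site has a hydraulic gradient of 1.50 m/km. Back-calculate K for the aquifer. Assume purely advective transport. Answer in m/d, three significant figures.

t = 404 years = 147500 d
L = 1.46 km = 1460 m
v = L / t = 1460 / 147500 = 0.009901 m/d
K = v · n / i = 0.009901 × 0.37 / 0.0015 = 2.44 m/d

2.44 m/d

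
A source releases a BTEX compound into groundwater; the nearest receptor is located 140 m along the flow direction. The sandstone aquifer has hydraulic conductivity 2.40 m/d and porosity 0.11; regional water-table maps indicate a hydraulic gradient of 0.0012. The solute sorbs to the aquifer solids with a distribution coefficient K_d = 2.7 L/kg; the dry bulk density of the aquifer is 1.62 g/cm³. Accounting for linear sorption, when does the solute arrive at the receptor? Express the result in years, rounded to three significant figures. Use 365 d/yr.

q = Ki = 2.40 × 0.0012 = 0.002880 m/d
v = Ki/n = 2.40·0.0012/0.11 = 0.02618 m/d
Retardation R = 1 + ρ_b·K_d/n = 1 + 1.62×2.7/0.11 = 40.76
Contaminant velocity v_c = v/R = 0.02618/40.76 = 6.423e-4 m/d
t = L/v_c = 140/6.423e-4 = 218000 d
   = 218000/365 = 597 yr

597 years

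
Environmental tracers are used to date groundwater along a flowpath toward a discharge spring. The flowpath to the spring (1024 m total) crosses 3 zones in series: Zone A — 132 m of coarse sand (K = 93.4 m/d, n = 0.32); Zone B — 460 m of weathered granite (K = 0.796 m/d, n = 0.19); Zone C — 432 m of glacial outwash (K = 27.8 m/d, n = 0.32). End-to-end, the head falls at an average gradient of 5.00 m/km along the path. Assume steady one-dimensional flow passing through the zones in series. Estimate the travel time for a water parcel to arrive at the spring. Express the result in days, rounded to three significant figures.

Continuity: the same q passes through each zone, so ΔH = q·Σ(L_j/K_j) — the zones act as resistances in series.
Σ(L/K) = 132/93.4 + 460/0.796 + 432/27.8 = 1.413 + 577.9 + 15.54 = 594.8 d
K_eq = L_total / Σ(L/K) = 1024 / 594.8 = 1.721 m/d
q = K_eq · i = 1.721 × 0.0050 = 0.008607 m/d (same in every zone)
Zone A: v = q/n = 0.008607/0.32 = 0.02690 m/d → t_A = 132/0.02690 = 4907 d
Zone B: v = q/n = 0.008607/0.19 = 0.04530 m/d → t_B = 460/0.04530 = 10150 d
Zone C: v = q/n = 0.008607/0.32 = 0.02690 m/d → t_C = 432/0.02690 = 16060 d
Total t = 4907 + 10150 + 16060 = 31120 d

31100 days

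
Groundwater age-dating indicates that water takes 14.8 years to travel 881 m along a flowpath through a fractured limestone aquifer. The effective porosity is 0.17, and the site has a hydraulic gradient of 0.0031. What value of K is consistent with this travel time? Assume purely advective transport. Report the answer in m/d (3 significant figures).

8.94 m/d

t = 14.8 years = 5402 d
v = L / t = 881 / 5402 = 0.1631 m/d
K = v · n / i = 0.1631 × 0.17 / 0.0031 = 8.94 m/d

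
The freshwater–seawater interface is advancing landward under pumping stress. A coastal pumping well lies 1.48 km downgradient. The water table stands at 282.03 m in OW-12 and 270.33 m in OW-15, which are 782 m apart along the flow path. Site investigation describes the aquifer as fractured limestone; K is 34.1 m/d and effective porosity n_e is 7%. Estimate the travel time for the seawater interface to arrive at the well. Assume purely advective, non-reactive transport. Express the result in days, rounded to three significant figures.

203 days

Hydraulic gradient i = (282.03 − 270.33) / 782 = 11.70 / 782 = 0.01496
Specific discharge q = 34.1 × 0.01496 = 0.5102 m/d
v_s = q/n_e = 0.5102/0.07 = 7.288 m/d
L = 1.48 km = 1480 m
t = L / v = 1480 / 7.288 = 203.1 d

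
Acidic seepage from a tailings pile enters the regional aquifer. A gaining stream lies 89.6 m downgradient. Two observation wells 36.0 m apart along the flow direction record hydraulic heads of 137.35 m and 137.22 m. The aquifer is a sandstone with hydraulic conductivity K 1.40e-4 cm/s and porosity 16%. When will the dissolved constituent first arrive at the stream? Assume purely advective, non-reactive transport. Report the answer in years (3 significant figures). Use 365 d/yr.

89.9 years

Hydraulic gradient i = (137.35 − 137.22) / 36.0 = 0.13 / 36.0 = 0.003611
K = 1.40e-4 cm/s × 864 = 0.1210 m/d
Darcy flux q = K·i = 0.1210 × 0.003611 = 4.368e-4 m/d
Average linear velocity = 4.368e-4 / 0.16 = 0.002730 m/d
t = L / v = 89.6 / 0.002730 = 32820 d
   = 32820 / 365 = 89.9 yr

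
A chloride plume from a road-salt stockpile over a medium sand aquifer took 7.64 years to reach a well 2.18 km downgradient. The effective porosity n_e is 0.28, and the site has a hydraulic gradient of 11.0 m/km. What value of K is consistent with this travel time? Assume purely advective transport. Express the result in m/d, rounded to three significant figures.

t = 7.64 years = 2789 d
L = 2.18 km = 2180 m
v = L / t = 2180 / 2789 = 0.7818 m/d
K = v · n / i = 0.7818 × 0.28 / 0.011 = 19.9 m/d

19.9 m/d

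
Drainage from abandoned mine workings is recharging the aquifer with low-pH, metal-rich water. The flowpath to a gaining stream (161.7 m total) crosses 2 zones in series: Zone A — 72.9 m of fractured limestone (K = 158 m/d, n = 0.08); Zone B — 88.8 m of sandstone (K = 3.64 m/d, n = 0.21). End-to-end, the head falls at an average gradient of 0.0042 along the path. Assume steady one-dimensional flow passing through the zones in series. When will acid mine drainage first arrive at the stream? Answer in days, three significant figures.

For zones in series the flux q is common to all zones; the equivalent conductivity is the harmonic (thickness-weighted) mean, K_eq = L_total / Σ(L_j/K_j).
Σ(L/K) = 72.9/158 + 88.8/3.64 = 0.4614 + 24.40 = 24.86 d
K_eq = L_total / Σ(L/K) = 161.7 / 24.86 = 6.505 m/d
q = K_eq · i = 6.505 × 0.0042 = 0.02732 m/d (same in every zone)
Zone A: v = q/n = 0.02732/0.08 = 0.3415 m/d → t_A = 72.9/0.3415 = 213.5 d
Zone B: v = q/n = 0.02732/0.21 = 0.1301 m/d → t_B = 88.8/0.1301 = 682.5 d
Total t = 213.5 + 682.5 = 896.0 d

896 days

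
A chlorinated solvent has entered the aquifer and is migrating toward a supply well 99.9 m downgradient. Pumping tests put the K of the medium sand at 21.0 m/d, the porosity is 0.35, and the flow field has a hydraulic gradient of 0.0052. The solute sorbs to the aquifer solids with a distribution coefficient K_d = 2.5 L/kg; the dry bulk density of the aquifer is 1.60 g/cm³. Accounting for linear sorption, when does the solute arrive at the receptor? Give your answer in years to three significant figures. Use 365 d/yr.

10.9 years

q = Ki = 21.0 × 0.0052 = 0.1092 m/d
v = Ki/n = 21.0·0.0052/0.35 = 0.3120 m/d
Retardation R = 1 + ρ_b·K_d/n = 1 + 1.60×2.5/0.35 = 12.43
Contaminant velocity v_c = v/R = 0.3120/12.43 = 0.02510 m/d
t = L/v_c = 99.9/0.02510 = 3980 d
   = 3980/365 = 10.9 yr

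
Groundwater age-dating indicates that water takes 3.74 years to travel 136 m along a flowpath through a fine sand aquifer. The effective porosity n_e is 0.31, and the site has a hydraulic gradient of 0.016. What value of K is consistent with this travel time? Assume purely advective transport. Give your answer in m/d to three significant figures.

1.93 m/d

t = 3.74 years = 1365 d
v = L / t = 136 / 1365 = 0.09963 m/d
K = v · n / i = 0.09963 × 0.31 / 0.016 = 1.93 m/d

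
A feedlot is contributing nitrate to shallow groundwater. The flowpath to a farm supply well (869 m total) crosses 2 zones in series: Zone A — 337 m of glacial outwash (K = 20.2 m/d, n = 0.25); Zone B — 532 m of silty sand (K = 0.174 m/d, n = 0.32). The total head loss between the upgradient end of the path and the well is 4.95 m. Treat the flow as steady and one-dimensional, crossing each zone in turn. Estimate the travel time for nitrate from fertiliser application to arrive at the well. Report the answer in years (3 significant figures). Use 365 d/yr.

Steady 1-D flow in series ⇒ the Darcy flux q is identical in every zone and the zone head losses add (resistances L/K in series).
Σ(L/K) = 337/20.2 + 532/0.174 = 16.68 + 3057 = 3074 d
q = ΔH / Σ(L/K) = 4.95 / 3074 = 0.001610 m/d (same in every zone)
Zone A: v = q/n = 0.001610/0.25 = 0.006441 m/d → t_A = 337/0.006441 = 52320 d
Zone B: v = q/n = 0.001610/0.32 = 0.005032 m/d → t_B = 532/0.005032 = 105700 d
Total t = 52320 + 105700 = 158000 d
   = 158000 / 365 = 433 yr

433 years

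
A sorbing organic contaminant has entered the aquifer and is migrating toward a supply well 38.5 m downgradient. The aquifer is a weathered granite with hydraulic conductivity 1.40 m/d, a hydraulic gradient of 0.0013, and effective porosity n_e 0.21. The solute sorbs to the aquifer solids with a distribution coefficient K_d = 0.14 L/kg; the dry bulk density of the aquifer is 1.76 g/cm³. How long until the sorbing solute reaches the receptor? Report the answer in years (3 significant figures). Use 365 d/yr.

Specific discharge q = 1.40 × 0.0013 = 0.001820 m/d
v = Ki/n = 1.40·0.0013/0.21 = 0.008667 m/d
Retardation R = 1 + ρ_b·K_d/n = 1 + 1.76×0.14/0.21 = 2.173
Contaminant velocity v_c = v/R = 0.008667/2.173 = 0.003988 m/d
t = L/v_c = 38.5/0.003988 = 9655 d
   = 9655/365 = 26.5 yr

26.5 years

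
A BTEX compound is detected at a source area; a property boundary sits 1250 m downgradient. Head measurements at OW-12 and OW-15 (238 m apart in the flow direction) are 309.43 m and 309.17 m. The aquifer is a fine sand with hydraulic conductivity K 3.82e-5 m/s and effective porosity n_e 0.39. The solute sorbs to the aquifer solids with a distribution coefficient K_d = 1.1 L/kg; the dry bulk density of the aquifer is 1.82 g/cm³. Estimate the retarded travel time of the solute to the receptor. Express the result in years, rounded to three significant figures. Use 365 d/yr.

Hydraulic gradient i = (309.43 − 309.17) / 238 = 0.26 / 238 = 0.001092
K = 3.82e-5 m/s × 86400 s/d = 3.300 m/d
Specific discharge q = 3.300 × 0.001092 = 0.003606 m/d
v = Ki/n = 3.300·0.001092/0.39 = 0.009245 m/d
Retardation R = 1 + ρ_b·K_d/n = 1 + 1.82×1.1/0.39 = 6.133
Contaminant velocity v_c = v/R = 0.009245/6.133 = 0.001507 m/d
t = L/v_c = 1250/0.001507 = 829300 d
   = 829300/365 = 2270 yr

2270 years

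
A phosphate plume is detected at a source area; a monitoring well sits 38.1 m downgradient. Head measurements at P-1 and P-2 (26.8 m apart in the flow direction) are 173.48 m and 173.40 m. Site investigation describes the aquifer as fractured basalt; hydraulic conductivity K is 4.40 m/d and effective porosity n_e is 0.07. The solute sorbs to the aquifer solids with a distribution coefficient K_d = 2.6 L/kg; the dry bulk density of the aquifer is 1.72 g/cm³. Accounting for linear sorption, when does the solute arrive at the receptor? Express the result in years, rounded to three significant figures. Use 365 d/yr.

Hydraulic gradient i = (173.48 − 173.40) / 26.8 = 0.08 / 26.8 = 0.002985
q = Ki = 4.40 × 0.002985 = 0.01313 m/d
v_s = q/n_e = 0.01313/0.07 = 0.1876 m/d
Retardation R = 1 + ρ_b·K_d/n = 1 + 1.72×2.6/0.07 = 64.89
Contaminant velocity v_c = v/R = 0.1876/64.89 = 0.002892 m/d
t = L/v_c = 38.1/0.002892 = 13180 d
   = 13180/365 = 36.1 yr

36.1 years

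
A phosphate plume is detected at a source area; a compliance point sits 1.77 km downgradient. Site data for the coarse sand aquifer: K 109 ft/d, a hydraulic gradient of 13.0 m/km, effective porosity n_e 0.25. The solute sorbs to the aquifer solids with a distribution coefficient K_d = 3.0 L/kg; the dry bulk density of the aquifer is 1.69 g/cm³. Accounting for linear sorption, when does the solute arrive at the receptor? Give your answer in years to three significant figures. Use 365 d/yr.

K = 109 ft/d × 0.3048 = 33.22 m/d
Darcy flux q = K·i = 33.22 × 0.013 = 0.4319 m/d
Average linear velocity = 0.4319 / 0.25 = 1.728 m/d
Retardation R = 1 + ρ_b·K_d/n = 1 + 1.69×3.0/0.25 = 21.28
Contaminant velocity v_c = v/R = 1.728/21.28 = 0.08118 m/d
L = 1.77 km = 1770 m
t = L/v_c = 1770/0.08118 = 21800 d
   = 21800/365 = 59.7 yr

59.7 years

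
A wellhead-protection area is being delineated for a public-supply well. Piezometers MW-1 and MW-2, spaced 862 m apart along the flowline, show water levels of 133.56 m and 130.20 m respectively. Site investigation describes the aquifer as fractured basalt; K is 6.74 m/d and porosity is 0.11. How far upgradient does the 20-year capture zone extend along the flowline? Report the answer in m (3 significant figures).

Hydraulic gradient i = (133.56 − 130.20) / 862 = 3.36 / 862 = 0.003898
Specific discharge q = 6.74 × 0.003898 = 0.02627 m/d
v_s = q/n_e = 0.02627/0.11 = 0.2388 m/d
T = 20 yr × 365 = 7300 d
L = v × T = 0.2388 × 7300 = 1744 m

1740 m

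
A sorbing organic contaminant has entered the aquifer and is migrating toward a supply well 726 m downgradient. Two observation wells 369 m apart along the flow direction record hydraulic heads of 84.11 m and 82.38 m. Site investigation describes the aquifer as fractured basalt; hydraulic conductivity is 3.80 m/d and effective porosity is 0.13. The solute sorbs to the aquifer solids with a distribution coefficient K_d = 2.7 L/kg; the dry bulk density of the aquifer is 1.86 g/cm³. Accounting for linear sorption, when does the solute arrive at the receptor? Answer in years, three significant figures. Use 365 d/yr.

575 years

Hydraulic gradient i = (84.11 − 82.38) / 369 = 1.73 / 369 = 0.004688
Specific discharge q = 3.80 × 0.004688 = 0.01782 m/d
Seepage velocity v = q / n = 0.01782 / 0.13 = 0.1370 m/d
Retardation R = 1 + ρ_b·K_d/n = 1 + 1.86×2.7/0.13 = 39.63
Contaminant velocity v_c = v/R = 0.1370/39.63 = 0.003458 m/d
t = L/v_c = 726/0.003458 = 209900 d
   = 209900/365 = 575 yr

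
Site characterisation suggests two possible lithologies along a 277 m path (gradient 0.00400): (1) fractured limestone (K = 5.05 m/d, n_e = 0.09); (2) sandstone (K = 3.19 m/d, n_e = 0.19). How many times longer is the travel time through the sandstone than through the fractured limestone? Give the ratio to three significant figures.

3.34

Unit 1 (fractured limestone): v = 5.05×0.0040/0.09 = 0.2244 m/d, t = 277/0.2244 = 1234 d
Unit 2 (sandstone): v = 3.19×0.0040/0.19 = 0.06716 m/d, t = 277/0.06716 = 4125 d
t(sandstone) / t(fractured limestone) = 4125/1234 = 3.34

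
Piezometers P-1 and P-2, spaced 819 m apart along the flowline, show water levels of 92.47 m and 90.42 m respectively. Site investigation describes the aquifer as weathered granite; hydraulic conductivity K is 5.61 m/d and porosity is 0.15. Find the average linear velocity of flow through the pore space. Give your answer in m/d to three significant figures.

Hydraulic gradient i = (92.47 − 90.42) / 819 = 2.05 / 819 = 0.002503
Darcy flux q = K·i = 5.61 × 0.002503 = 0.01404 m/d
v_s = q/n_e = 0.01404/0.15 = 0.09361 m/d

0.0936 m/d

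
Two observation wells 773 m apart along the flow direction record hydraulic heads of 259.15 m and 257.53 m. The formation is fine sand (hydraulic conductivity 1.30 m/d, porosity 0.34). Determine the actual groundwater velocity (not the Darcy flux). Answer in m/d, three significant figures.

Hydraulic gradient i = (259.15 − 257.53) / 773 = 1.62 / 773 = 0.002096
Darcy flux q = K·i = 1.30 × 0.002096 = 0.002724 m/d
v_s = q/n_e = 0.002724/0.34 = 0.008013 m/d

0.00801 m/d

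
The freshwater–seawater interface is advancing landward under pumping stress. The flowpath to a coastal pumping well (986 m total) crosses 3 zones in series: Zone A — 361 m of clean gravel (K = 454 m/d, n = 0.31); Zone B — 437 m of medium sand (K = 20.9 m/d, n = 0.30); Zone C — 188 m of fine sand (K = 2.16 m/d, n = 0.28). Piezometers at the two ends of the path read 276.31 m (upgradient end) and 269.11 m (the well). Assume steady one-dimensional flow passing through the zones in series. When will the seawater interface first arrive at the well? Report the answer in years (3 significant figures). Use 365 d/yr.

12.2 years

Total head drop ΔH = 276.31 − 269.11 = 7.20 m
Continuity: the same q passes through each zone, so ΔH = q·Σ(L_j/K_j) — the zones act as resistances in series.
Σ(L/K) = 361/454 + 437/20.9 + 188/2.16 = 0.7952 + 20.91 + 87.04 = 108.7 d
q = ΔH / Σ(L/K) = 7.20 / 108.7 = 0.06621 m/d (same in every zone)
Zone A: v = q/n = 0.06621/0.31 = 0.2136 m/d → t_A = 361/0.2136 = 1690 d
Zone B: v = q/n = 0.06621/0.30 = 0.2207 m/d → t_B = 437/0.2207 = 1980 d
Zone C: v = q/n = 0.06621/0.28 = 0.2365 m/d → t_C = 188/0.2365 = 795.0 d
Total t = 1690 + 1980 + 795.0 = 4465 d
   = 4465 / 365 = 12.2 yr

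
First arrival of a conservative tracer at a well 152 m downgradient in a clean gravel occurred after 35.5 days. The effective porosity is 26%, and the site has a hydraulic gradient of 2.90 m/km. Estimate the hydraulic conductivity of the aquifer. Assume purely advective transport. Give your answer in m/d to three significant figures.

384 m/d

v = L / t = 152 / 35.5 = 4.282 m/d
K = v · n / i = 4.282 × 0.26 / 0.0029 = 384 m/d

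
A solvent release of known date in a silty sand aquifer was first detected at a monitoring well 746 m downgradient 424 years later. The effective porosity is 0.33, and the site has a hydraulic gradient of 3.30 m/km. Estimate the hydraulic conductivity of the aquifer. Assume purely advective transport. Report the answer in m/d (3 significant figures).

0.482 m/d

t = 424 years = 154800 d
v = L / t = 746 / 154800 = 0.004820 m/d
K = v · n / i = 0.004820 × 0.33 / 0.0033 = 0.482 m/d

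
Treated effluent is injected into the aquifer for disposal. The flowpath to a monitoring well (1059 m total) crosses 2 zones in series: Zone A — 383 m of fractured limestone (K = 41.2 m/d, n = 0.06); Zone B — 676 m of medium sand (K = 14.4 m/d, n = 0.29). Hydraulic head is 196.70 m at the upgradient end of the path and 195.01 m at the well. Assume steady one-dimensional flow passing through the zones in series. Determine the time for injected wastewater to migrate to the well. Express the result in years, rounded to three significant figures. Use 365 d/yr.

Total head drop ΔH = 196.70 − 195.01 = 1.69 m
Continuity: the same q passes through each zone, so ΔH = q·Σ(L_j/K_j) — the zones act as resistances in series.
Σ(L/K) = 383/41.2 + 676/14.4 = 9.296 + 46.94 = 56.24 d
q = ΔH / Σ(L/K) = 1.69 / 56.24 = 0.03005 m/d (same in every zone)
Zone A: v = q/n = 0.03005/0.06 = 0.5008 m/d → t_A = 383/0.5008 = 764.7 d
Zone B: v = q/n = 0.03005/0.29 = 0.1036 m/d → t_B = 676/0.1036 = 6524 d
Total t = 764.7 + 6524 = 7289 d
   = 7289 / 365 = 20.0 yr

20.0 years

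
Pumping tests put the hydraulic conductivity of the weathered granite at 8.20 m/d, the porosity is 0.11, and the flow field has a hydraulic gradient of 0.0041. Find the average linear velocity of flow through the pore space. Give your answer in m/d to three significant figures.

0.306 m/d

Darcy flux q = K·i = 8.20 × 0.0041 = 0.03362 m/d
v_s = q/n_e = 0.03362/0.11 = 0.3056 m/d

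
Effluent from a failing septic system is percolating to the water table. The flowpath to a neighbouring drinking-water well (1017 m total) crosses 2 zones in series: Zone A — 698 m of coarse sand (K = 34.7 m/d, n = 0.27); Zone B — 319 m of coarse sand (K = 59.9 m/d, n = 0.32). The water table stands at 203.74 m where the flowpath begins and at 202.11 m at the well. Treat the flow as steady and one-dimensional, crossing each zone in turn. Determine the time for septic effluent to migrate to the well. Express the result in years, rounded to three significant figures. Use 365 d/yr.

Total head drop ΔH = 203.74 − 202.11 = 1.63 m
Continuity: the same q passes through each zone, so ΔH = q·Σ(L_j/K_j) — the zones act as resistances in series.
Σ(L/K) = 698/34.7 + 319/59.9 = 20.12 + 5.326 = 25.44 d
q = ΔH / Σ(L/K) = 1.63 / 25.44 = 0.06407 m/d (same in every zone)
Zone A: v = q/n = 0.06407/0.27 = 0.2373 m/d → t_A = 698/0.2373 = 2941 d
Zone B: v = q/n = 0.06407/0.32 = 0.2002 m/d → t_B = 319/0.2002 = 1593 d
Total t = 2941 + 1593 = 4535 d
   = 4535 / 365 = 12.4 yr

12.4 years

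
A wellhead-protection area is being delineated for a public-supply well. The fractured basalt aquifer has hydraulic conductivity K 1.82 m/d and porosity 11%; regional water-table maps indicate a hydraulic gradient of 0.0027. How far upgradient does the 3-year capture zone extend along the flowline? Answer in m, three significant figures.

Darcy flux q = K·i = 1.82 × 0.0027 = 0.004914 m/d
Average linear velocity = 0.004914 / 0.11 = 0.04467 m/d
T = 3 yr × 365 = 1095 d
L = v × T = 0.04467 × 1095 = 48.92 m

48.9 m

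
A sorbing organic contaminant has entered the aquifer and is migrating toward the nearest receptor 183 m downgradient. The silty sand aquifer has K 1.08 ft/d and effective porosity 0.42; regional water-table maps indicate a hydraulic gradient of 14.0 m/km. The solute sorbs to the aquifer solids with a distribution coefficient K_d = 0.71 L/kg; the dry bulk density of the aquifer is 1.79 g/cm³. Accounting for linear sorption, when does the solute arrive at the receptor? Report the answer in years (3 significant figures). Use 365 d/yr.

184 years

K = 1.08 ft/d × 0.3048 = 0.3292 m/d
q = Ki = 0.3292 × 0.014 = 0.004609 m/d
v_s = q/n_e = 0.004609/0.42 = 0.01097 m/d
Retardation R = 1 + ρ_b·K_d/n = 1 + 1.79×0.71/0.42 = 4.026
Contaminant velocity v_c = v/R = 0.01097/4.026 = 0.002726 m/d
t = L/v_c = 183/0.002726 = 67140 d
   = 67140/365 = 184 yr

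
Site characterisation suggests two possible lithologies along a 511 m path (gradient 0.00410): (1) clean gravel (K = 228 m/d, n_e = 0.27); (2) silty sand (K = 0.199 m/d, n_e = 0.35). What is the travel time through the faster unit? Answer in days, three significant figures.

Unit 1 (clean gravel): v = 228×0.0041/0.27 = 3.462 m/d, t = 511/3.462 = 147.6 d
Unit 2 (silty sand): v = 0.199×0.0041/0.35 = 0.002331 m/d, t = 511/0.002331 = 219200 d
Faster unit: t = 148 d

148 days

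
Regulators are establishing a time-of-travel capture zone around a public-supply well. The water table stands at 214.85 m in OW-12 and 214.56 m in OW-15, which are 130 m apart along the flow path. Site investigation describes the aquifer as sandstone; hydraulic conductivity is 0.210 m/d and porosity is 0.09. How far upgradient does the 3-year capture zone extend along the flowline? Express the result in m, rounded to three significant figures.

5.70 m

Hydraulic gradient i = (214.85 − 214.56) / 130 = 0.29 / 130 = 0.002231
Darcy flux q = K·i = 0.210 × 0.002231 = 4.685e-4 m/d
Seepage velocity v = q / n = 4.685e-4 / 0.09 = 0.005205 m/d
T = 3 yr × 365 = 1095 d
L = v × T = 0.005205 × 1095 = 5.700 m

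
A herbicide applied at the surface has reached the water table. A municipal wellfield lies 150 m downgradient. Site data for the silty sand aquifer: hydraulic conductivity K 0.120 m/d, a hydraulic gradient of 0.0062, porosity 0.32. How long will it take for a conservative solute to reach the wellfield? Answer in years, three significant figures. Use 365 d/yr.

Darcy flux q = K·i = 0.120 × 0.0062 = 7.440e-4 m/d
Seepage velocity v = q / n = 7.440e-4 / 0.32 = 0.002325 m/d
t = L / v = 150 / 0.002325 = 64520 d
   = 64520 / 365 = 177 yr

177 years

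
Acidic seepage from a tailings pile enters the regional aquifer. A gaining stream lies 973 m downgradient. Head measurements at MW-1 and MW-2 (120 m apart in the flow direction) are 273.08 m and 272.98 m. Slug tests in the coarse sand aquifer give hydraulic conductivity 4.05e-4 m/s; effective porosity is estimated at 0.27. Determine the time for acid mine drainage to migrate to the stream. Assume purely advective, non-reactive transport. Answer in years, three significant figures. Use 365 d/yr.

Hydraulic gradient i = (273.08 − 272.98) / 120 = 0.10 / 120 = 8.333e-4
K = 4.05e-4 m/s × 86400 s/d = 34.99 m/d
q = Ki = 34.99 × 8.333e-4 = 0.02916 m/d
v_s = q/n_e = 0.02916/0.27 = 0.1080 m/d
t = L / v = 973 / 0.1080 = 9009 d
   = 9009 / 365 = 24.7 yr

24.7 years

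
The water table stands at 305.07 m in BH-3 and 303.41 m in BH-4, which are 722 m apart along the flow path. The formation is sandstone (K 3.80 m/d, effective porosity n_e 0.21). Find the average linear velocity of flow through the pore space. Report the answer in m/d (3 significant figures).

Hydraulic gradient i = (305.07 − 303.41) / 722 = 1.66 / 722 = 0.002299
Specific discharge q = 3.80 × 0.002299 = 0.008737 m/d
v_s = q/n_e = 0.008737/0.21 = 0.04160 m/d

0.0416 m/d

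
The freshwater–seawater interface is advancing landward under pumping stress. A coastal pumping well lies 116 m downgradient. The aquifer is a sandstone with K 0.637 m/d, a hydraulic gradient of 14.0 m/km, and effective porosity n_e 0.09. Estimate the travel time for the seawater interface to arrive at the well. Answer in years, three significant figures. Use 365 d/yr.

Specific discharge q = 0.637 × 0.014 = 0.008918 m/d
Seepage velocity v = q / n = 0.008918 / 0.09 = 0.09909 m/d
t = L / v = 116 / 0.09909 = 1171 d
   = 1171 / 365 = 3.21 yr

3.21 years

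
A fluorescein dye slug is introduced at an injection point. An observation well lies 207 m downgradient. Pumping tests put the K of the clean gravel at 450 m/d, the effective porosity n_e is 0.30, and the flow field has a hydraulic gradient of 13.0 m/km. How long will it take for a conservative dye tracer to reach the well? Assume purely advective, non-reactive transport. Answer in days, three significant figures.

10.6 days

Darcy flux q = K·i = 450 × 0.013 = 5.850 m/d
Average linear velocity = 5.850 / 0.30 = 19.50 m/d
t = L / v = 207 / 19.50 = 10.62 d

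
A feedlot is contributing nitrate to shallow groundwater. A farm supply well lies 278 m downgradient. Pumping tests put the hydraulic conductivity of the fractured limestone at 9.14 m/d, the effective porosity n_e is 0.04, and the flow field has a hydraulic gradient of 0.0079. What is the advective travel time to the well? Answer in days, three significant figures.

Darcy flux q = K·i = 9.14 × 0.0079 = 0.07221 m/d
Seepage velocity v = q / n = 0.07221 / 0.04 = 1.805 m/d
t = L / v = 278 / 1.805 = 154.0 d

154 days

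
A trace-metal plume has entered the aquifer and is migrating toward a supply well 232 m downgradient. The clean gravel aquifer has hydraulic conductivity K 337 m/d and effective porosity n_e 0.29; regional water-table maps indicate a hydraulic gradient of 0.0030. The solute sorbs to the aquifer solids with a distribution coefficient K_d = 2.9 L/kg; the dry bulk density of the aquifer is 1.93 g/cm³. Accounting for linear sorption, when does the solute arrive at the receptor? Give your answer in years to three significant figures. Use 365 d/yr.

Darcy flux q = K·i = 337 × 0.0030 = 1.011 m/d
v_s = q/n_e = 1.011/0.29 = 3.486 m/d
Retardation R = 1 + ρ_b·K_d/n = 1 + 1.93×2.9/0.29 = 20.30
Contaminant velocity v_c = v/R = 3.486/20.30 = 0.1717 m/d
t = L/v_c = 232/0.1717 = 1351 d
   = 1351/365 = 3.70 yr

3.70 years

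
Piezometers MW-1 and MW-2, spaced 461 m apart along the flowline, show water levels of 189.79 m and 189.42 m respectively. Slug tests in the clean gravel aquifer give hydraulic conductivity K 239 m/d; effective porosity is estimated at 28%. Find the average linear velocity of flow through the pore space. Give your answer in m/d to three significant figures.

Hydraulic gradient i = (189.79 − 189.42) / 461 = 0.37 / 461 = 8.026e-4
Darcy flux q = K·i = 239 × 8.026e-4 = 0.1918 m/d
Seepage velocity v = q / n = 0.1918 / 0.28 = 0.6851 m/d

0.685 m/d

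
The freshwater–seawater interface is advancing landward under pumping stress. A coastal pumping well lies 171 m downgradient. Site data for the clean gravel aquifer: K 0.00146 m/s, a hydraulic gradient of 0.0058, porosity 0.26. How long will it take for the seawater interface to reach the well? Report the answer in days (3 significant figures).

60.8 days

K = 0.00146 m/s × 86400 s/d = 126.1 m/d
q = Ki = 126.1 × 0.0058 = 0.7316 m/d
Average linear velocity = 0.7316 / 0.26 = 2.814 m/d
t = L / v = 171 / 2.814 = 60.77 d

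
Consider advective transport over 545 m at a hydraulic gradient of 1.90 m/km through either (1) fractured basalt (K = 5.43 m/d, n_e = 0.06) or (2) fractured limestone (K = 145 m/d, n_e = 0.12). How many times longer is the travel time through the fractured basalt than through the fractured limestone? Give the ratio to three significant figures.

13.4

Unit 1 (fractured basalt): v = 5.43×0.0019/0.06 = 0.1720 m/d, t = 545/0.1720 = 3170 d
Unit 2 (fractured limestone): v = 145×0.0019/0.12 = 2.296 m/d, t = 545/2.296 = 237.4 d
t(fractured basalt) / t(fractured limestone) = 3170/237.4 = 13.4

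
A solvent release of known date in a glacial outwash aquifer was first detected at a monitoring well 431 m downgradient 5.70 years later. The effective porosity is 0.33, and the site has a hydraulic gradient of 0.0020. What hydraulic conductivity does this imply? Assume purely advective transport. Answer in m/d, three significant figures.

34.2 m/d

t = 5.70 years = 2081 d
v = L / t = 431 / 2081 = 0.2072 m/d
K = v · n / i = 0.2072 × 0.33 / 0.0020 = 34.2 m/d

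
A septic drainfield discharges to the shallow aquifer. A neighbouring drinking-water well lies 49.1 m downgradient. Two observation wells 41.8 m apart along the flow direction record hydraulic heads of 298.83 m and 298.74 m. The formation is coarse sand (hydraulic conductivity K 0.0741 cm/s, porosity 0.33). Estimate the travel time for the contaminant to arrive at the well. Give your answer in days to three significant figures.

Hydraulic gradient i = (298.83 − 298.74) / 41.8 = 0.09 / 41.8 = 0.002153
K = 0.0741 cm/s × 864 = 64.02 m/d
Darcy flux q = K·i = 64.02 × 0.002153 = 0.1378 m/d
v_s = q/n_e = 0.1378/0.33 = 0.4177 m/d
t = L / v = 49.1 / 0.4177 = 117.5 d

118 days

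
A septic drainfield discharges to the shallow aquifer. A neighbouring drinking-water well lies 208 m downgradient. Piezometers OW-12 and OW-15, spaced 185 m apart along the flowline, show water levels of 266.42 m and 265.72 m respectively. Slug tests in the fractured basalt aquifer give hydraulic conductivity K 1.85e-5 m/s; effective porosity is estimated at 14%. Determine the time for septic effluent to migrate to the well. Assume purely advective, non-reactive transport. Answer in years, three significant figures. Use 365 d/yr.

Hydraulic gradient i = (266.42 − 265.72) / 185 = 0.70 / 185 = 0.003784
K = 1.85e-5 m/s × 86400 s/d = 1.598 m/d
q = Ki = 1.598 × 0.003784 = 0.006048 m/d
Seepage velocity v = q / n = 0.006048 / 0.14 = 0.04320 m/d
t = L / v = 208 / 0.04320 = 4815 d
   = 4815 / 365 = 13.2 yr

13.2 years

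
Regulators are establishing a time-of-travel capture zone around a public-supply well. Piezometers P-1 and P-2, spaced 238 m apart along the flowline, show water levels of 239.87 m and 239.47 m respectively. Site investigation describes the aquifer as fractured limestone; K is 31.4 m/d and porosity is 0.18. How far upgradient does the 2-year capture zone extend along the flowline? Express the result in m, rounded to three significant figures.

214 m

Hydraulic gradient i = (239.87 − 239.47) / 238 = 0.40 / 238 = 0.001681
q = Ki = 31.4 × 0.001681 = 0.05277 m/d
Seepage velocity v = q / n = 0.05277 / 0.18 = 0.2932 m/d
T = 2 yr × 365 = 730 d
L = v × T = 0.2932 × 730 = 214.0 m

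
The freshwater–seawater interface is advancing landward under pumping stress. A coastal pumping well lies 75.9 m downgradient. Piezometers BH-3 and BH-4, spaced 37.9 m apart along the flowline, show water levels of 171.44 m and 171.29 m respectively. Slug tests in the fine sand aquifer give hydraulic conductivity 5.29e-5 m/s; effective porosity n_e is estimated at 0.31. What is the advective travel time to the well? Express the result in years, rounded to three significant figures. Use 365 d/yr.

Hydraulic gradient i = (171.44 − 171.29) / 37.9 = 0.15 / 37.9 = 0.003958
K = 5.29e-5 m/s × 86400 s/d = 4.571 m/d
q = Ki = 4.571 × 0.003958 = 0.01809 m/d
Average linear velocity = 0.01809 / 0.31 = 0.05835 m/d
t = L / v = 75.9 / 0.05835 = 1301 d
   = 1301 / 365 = 3.56 yr

3.56 years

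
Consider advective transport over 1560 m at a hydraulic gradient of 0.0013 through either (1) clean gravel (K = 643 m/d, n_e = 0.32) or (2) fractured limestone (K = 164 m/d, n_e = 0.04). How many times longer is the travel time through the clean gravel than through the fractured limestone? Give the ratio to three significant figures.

Unit 1 (clean gravel): v = 643×0.0013/0.32 = 2.612 m/d, t = 1560/2.612 = 597.2 d
Unit 2 (fractured limestone): v = 164×0.0013/0.04 = 5.330 m/d, t = 1560/5.330 = 292.7 d
t(clean gravel) / t(fractured limestone) = 597.2/292.7 = 2.04

2.04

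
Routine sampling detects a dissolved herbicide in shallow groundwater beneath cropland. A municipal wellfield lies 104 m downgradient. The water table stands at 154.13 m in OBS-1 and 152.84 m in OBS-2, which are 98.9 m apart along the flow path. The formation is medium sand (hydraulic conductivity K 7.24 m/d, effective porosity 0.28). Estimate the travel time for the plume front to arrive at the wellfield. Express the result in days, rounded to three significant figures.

308 days

Hydraulic gradient i = (154.13 − 152.84) / 98.9 = 1.29 / 98.9 = 0.01304
Darcy flux q = K·i = 7.24 × 0.01304 = 0.09443 m/d
v_s = q/n_e = 0.09443/0.28 = 0.3373 m/d
t = L / v = 104 / 0.3373 = 308.4 d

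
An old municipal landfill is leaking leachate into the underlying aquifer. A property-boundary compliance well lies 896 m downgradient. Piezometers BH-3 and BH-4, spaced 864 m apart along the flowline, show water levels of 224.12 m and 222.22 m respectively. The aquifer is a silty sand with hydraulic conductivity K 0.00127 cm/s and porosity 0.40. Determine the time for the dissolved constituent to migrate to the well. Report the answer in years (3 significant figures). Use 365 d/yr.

407 years

Hydraulic gradient i = (224.12 − 222.22) / 864 = 1.90 / 864 = 0.002199
K = 0.00127 cm/s × 864 = 1.097 m/d
Darcy flux q = K·i = 1.097 × 0.002199 = 0.002413 m/d
Seepage velocity v = q / n = 0.002413 / 0.40 = 0.006032 m/d
t = L / v = 896 / 0.006032 = 148500 d
   = 148500 / 365 = 407 yr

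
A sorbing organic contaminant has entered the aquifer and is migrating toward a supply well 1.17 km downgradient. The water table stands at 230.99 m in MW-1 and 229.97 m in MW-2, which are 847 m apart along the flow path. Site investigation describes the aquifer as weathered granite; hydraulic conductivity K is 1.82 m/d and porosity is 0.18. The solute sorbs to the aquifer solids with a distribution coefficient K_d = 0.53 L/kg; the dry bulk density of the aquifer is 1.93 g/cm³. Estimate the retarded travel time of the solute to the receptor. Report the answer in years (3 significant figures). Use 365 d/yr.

Hydraulic gradient i = (230.99 − 229.97) / 847 = 1.02 / 847 = 0.001204
Darcy flux q = K·i = 1.82 × 0.001204 = 0.002192 m/d
Seepage velocity v = q / n = 0.002192 / 0.18 = 0.01218 m/d
Retardation R = 1 + ρ_b·K_d/n = 1 + 1.93×0.53/0.18 = 6.683
Contaminant velocity v_c = v/R = 0.01218/6.683 = 0.001822 m/d
L = 1.17 km = 1170 m
t = L/v_c = 1170/0.001822 = 642100 d
   = 642100/365 = 1760 yr

1760 years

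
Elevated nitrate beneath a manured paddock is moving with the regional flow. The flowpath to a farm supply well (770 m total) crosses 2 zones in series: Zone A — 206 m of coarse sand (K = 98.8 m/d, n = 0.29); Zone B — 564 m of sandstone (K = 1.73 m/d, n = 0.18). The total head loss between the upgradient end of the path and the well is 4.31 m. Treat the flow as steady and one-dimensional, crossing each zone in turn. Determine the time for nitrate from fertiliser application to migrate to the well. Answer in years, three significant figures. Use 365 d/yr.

Continuity: the same q passes through each zone, so ΔH = q·Σ(L_j/K_j) — the zones act as resistances in series.
Σ(L/K) = 206/98.8 + 564/1.73 = 2.085 + 326.0 = 328.1 d
q = ΔH / Σ(L/K) = 4.31 / 328.1 = 0.01314 m/d (same in every zone)
Zone A: v = q/n = 0.01314/0.29 = 0.04530 m/d → t_A = 206/0.04530 = 4548 d
Zone B: v = q/n = 0.01314/0.18 = 0.07298 m/d → t_B = 564/0.07298 = 7728 d
Total t = 4548 + 7728 = 12280 d
   = 12280 / 365 = 33.6 yr

33.6 years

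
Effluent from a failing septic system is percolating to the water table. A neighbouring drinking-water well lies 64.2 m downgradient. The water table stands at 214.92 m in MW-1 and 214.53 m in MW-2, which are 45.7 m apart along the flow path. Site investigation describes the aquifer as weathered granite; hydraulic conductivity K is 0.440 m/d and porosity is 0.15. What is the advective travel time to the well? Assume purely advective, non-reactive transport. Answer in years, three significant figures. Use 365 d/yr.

Hydraulic gradient i = (214.92 − 214.53) / 45.7 = 0.39 / 45.7 = 0.008534
Darcy flux q = K·i = 0.440 × 0.008534 = 0.003755 m/d
Seepage velocity v = q / n = 0.003755 / 0.15 = 0.02503 m/d
t = L / v = 64.2 / 0.02503 = 2565 d
   = 2565 / 365 = 7.03 yr

7.03 years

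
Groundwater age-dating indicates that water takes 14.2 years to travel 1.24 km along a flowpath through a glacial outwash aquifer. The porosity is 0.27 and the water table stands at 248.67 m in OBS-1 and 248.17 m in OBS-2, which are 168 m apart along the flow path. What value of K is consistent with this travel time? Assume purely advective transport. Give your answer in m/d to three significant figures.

Hydraulic gradient i = (248.67 − 248.17) / 168 = 0.50 / 168 = 0.002976
t = 14.2 years = 5183 d
L = 1.24 km = 1240 m
v = L / t = 1240 / 5183 = 0.2392 m/d
K = v · n / i = 0.2392 × 0.27 / 0.002976 = 21.7 m/d

21.7 m/d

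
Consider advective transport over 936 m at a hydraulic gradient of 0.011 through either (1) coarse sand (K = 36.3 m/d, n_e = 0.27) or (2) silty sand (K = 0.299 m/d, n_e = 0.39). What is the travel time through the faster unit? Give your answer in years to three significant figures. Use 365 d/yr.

1.73 years

Unit 1 (coarse sand): v = 36.3×0.011/0.27 = 1.479 m/d, t = 936/1.479 = 632.9 d
Unit 2 (silty sand): v = 0.299×0.011/0.39 = 0.008433 m/d, t = 936/0.008433 = 111000 d
Faster: 632.9 d / 365 = 1.73 yr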